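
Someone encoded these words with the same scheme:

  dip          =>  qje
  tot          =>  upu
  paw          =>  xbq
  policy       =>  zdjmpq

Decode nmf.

The output letters match the input read backwards, each shifted +1: dip reversed is pid. Two steps: reverse the string, then apply a Caesar shift of +1.
Undoing it on nmf: shift back: n−1=m, m−1=l, f−1=e → mle; then reverse → elm.

elm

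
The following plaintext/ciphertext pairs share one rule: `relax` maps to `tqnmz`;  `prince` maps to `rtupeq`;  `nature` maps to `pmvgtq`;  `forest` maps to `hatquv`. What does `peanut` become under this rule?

The shift depends on letter class: consonant r→t is +2, but vowel e→q is +12. The rule splits by letter class: vowels +12, consonants +2.
Applying it to peanut: p(cons)+2=r, e(vowel)+12=q, a(vowel)+12=m, n(cons)+2=p, u(vowel)+12=g, t(cons)+2=v.

rqmpgv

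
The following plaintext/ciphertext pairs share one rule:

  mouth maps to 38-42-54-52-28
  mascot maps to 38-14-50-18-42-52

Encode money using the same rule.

m(#13)→38 and o(#15)→42: differences scale by 2, so n = 2·pos + 12. With a=1..z=26, the number is 2·pos + 12.
For money: m=13→38, o=15→42, n=14→40, e=5→22, y=25→62.

38-42-40-22-62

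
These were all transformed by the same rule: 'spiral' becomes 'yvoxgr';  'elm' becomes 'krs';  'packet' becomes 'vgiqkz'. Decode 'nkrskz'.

helmet

Compare letters: s→y is +6, p→v is +6, i→o is +6 — a constant shift. This is a Caesar cipher with shift 6.
Decoding nkrskz: n−6=h, k−6=e, r−6=l, s−6=m, k−6=e, z−6=t.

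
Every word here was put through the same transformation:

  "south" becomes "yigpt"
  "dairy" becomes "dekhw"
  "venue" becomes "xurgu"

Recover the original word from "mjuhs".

This is an affine cipher: with a=0,…,z=25, each position x becomes (17x+4) mod 26.
Reversing it on mjuhs: m(12)→23·(12−4)≡2=c; j(9)→23·(9−4)≡11=l; u(20)→23·(20−4)≡4=e; h(7)→23·(7−4)≡17=r; s(18)→23·(18−4)≡10=k (all mod 26).

clerk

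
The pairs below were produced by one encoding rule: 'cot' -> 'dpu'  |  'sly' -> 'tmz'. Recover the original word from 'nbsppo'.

Compare letters: c→d is +1, o→p is +1, t→u is +1 — a constant shift. Every letter moves 1 place later in the alphabet, wrapping around z→a.
Reversing it on nbsppo: n−1=m, b−1=a, s−1=r, p−1=o, p−1=o, o−1=n.

maroon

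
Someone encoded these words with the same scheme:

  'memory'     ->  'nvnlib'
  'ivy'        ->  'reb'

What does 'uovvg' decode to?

Each letter is replaced by its mirror in the alphabet: a↔z, b↔y, c↔x, and so on (the Atbash cipher).
Decoding uovvg: u↔f, o↔l, v↔e, v↔e, g↔t.

fleet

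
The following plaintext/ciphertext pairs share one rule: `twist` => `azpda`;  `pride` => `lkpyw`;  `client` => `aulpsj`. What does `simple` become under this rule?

The output letters match the input read backwards, each shifted +7: twist reversed is tsiwt. Read the word backwards and shift each letter +7.
Applying it to simple: reverse → elpmis; then shift: e+7=l, l+7=s, p+7=w, m+7=t, i+7=p, s+7=z.

lswtpz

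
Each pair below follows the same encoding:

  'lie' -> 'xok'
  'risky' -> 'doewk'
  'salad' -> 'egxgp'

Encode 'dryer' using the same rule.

pdkkd

The shift depends on letter class: consonant l→x is +12, but vowel i→o is +6. Two shifts are in play — +6 for a/e/i/o/u, +12 for every other letter.
Applying it to dryer: d(cons)+12=p, r(cons)+12=d, y(cons)+12=k, e(vowel)+6=k, r(cons)+12=d.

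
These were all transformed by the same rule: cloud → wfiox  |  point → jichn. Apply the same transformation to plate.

Each letter is shifted forward by 20 in the alphabet (a Caesar shift of +20).
Applying it to plate: p+20=j, l+20=f, a+20=u, t+20=n, e+20=y.

jfuny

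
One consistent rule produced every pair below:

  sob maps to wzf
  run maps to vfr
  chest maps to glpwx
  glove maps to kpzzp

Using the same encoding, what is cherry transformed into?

The shift depends on letter class: consonant s→w is +4, but vowel o→z is +11. Two shifts are in play — +11 for a/e/i/o/u, +4 for every other letter.
Applying it to cherry: c(cons)+4=g, h(cons)+4=l, e(vowel)+11=p, r(cons)+4=v, r(cons)+4=v, y(cons)+4=c.

glpvvc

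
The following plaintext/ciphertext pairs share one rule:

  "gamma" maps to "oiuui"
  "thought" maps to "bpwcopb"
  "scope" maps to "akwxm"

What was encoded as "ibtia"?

atlas

Compare letters: g→o is +8, a→i is +8, m→u is +8 — a constant shift. This is a Caesar cipher with shift 8.
Undoing it on ibtia: i−8=a, b−8=t, t−8=l, i−8=a, a−8=s.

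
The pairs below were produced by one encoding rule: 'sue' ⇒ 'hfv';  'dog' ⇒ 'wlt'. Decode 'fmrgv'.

Each pair mirrors across the alphabet (s↔h, u↔f, e↔v): positions sum to 25. This is the alphabet-reversal cipher (Atbash): a becomes z, b becomes y, etc.
Undoing it on fmrgv: f↔u, m↔n, r↔i, g↔t, v↔e.

unite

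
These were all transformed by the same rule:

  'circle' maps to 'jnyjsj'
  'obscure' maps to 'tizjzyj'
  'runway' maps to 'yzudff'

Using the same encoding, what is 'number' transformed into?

The shift depends on letter class: consonant c→j is +7, but vowel i→n is +5. The rule splits by letter class: vowels +5, consonants +7.
On number: n(cons)+7=u, u(vowel)+5=z, m(cons)+7=t, b(cons)+7=i, e(vowel)+5=j, r(cons)+7=y.

uztijy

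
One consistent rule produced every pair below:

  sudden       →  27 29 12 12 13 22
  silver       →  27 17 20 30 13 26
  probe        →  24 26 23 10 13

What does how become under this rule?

16 23 31

s is letter #19 and maps to 27: an offset of 8. The number is (letter's place in the alphabet, a=1) + 8.
Applying it to how: h=8→16, o=15→23, w=23→31.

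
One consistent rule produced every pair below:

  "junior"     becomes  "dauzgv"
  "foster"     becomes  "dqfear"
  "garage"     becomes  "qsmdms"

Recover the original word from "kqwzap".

The output letters match the input read backwards, each shifted +12: junior reversed is roinuj. The word is reversed, then every letter is shifted forward by 12.
Decoding kqwzap: shift back: k−12=y, q−12=e, w−12=k, z−12=n, a−12=o, p−12=d → yeknod; then reverse → donkey.

donkey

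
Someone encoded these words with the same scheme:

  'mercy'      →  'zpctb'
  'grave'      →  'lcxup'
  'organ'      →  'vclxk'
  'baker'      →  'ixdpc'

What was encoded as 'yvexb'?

m(12)→z(25) and e(4)→p(15) fit y≡11x+23 (mod 26); the inverse of 11 mod 26 is 19. Each letter's alphabet position (a=0..z=25) is mapped through 11·x+23 mod 26 — an affine cipher.
Reversing it on yvexb: y(24)→19·(24−23)≡19=t; v(21)→19·(21−23)≡14=o; e(4)→19·(4−23)≡3=d; x(23)→19·(23−23)≡0=a; b(1)→19·(1−23)≡24=y (all mod 26).

today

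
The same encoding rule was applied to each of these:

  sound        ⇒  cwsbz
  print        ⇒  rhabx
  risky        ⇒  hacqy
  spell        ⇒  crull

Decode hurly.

Each letter's alphabet position (a=0..z=25) is mapped through 21·x+14 mod 26 — an affine cipher.
Decoding hurly: h(7)→5·(7−14)≡17=r; u(20)→5·(20−14)≡4=e; r(17)→5·(17−14)≡15=p; l(11)→5·(11−14)≡11=l; y(24)→5·(24−14)≡24=y (all mod 26).

reply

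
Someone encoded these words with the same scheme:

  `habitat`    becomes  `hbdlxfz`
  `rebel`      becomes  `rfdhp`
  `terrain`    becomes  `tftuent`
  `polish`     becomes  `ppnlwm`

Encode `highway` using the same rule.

hjikafe

In habitat: h→h is +0, a→b is +1, b→d is +2, i→l is +3 — the shift increases by 1 each position. Letter i (0-indexed) is shifted by i+0, so successive shifts are 0, 1, 2, ….
Applying it to highway: h+0=h, i+1=j, g+2=i, h+3=k, w+4=a, a+5=f, y+6=e.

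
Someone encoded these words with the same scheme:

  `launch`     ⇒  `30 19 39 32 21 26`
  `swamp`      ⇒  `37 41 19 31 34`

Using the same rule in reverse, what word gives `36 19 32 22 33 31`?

random

l is letter #12 and maps to 30: an offset of 18. Each letter is replaced by its alphabet position (a=1..z=26) + 18.
Reversing it on 36 19 32 22 33 31: 36→(36−18)÷1=18=r, 19→(19−18)÷1=1=a, 32→(32−18)÷1=14=n, 22→(22−18)÷1=4=d, 33→(33−18)÷1=15=o, 31→(31−18)÷1=13=m.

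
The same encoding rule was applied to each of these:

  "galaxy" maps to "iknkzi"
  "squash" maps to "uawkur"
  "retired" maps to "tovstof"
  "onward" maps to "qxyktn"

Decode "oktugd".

market

Shifts by position in galaxy: pos 0: g→i (+2), pos 1: a→k (+10), pos 2: l→n (+2), pos 3: a→k (+10) — repeating every 2. It's a Vigenère-style cipher with numeric key [2,10]: position i shifts by key[i mod 2].
Undoing it on oktugd: o−2=m, k−10=a, t−2=r, u−10=k, g−2=e, d−10=t.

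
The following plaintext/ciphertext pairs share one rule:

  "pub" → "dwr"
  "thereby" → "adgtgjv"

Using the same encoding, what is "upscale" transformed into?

gnceurw

The output letters match the input read backwards, each shifted +2: pub reversed is bup. Two steps: reverse the string, then apply a Caesar shift of +2.
On upscale: reverse → elacspu; then shift: e+2=g, l+2=n, a+2=c, c+2=e, s+2=u, p+2=r, u+2=w.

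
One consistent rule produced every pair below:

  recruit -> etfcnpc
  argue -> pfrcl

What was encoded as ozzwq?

flood

The output letters match the input read backwards, each shifted +11: recruit reversed is tiurcer. Two steps: reverse the string, then apply a Caesar shift of +11.
Reversing it on ozzwq: shift back: o−11=d, z−11=o, z−11=o, w−11=l, q−11=f → doolf; then reverse → flood.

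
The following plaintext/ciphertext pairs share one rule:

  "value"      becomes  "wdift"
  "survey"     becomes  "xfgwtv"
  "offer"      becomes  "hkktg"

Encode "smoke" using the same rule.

xzhrt

Each letter's alphabet position (a=0..z=25) is mapped through 17·x+3 mod 26 — an affine cipher.
On smoke: s(18)→17·18+3≡23=x; m(12)→17·12+3≡25=z; o(14)→17·14+3≡7=h; k(10)→17·10+3≡17=r; e(4)→17·4+3≡19=t (all mod 26).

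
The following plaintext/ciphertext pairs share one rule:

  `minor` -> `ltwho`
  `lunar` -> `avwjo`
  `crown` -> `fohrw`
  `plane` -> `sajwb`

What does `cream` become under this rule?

fobjl

m(12)→l(11) and i(8)→t(19) fit y≡11x+9 (mod 26); the inverse of 11 mod 26 is 19. Treating letters as 0–25, the rule is x ↦ 11x + 9 (mod 26).
Applying it to cream: c(2)→11·2+9≡5=f; r(17)→11·17+9≡14=o; e(4)→11·4+9≡1=b; a(0)→11·0+9≡9=j; m(12)→11·12+9≡11=l (all mod 26).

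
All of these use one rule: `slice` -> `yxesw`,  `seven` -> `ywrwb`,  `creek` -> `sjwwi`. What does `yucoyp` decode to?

Each letter's alphabet position (a=0..z=25) is mapped through 15·x+14 mod 26 — an affine cipher.
Undoing it on yucoyp: y(24)→7·(24−14)≡18=s; u(20)→7·(20−14)≡16=q; c(2)→7·(2−14)≡20=u; o(14)→7·(14−14)≡0=a; y(24)→7·(24−14)≡18=s; p(15)→7·(15−14)≡7=h (all mod 26).

squash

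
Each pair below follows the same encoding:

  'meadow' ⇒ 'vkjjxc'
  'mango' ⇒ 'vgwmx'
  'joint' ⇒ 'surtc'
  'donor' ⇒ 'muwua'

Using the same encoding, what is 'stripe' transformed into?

A repeating key of period 2 is used — shifts +9, +6 over and over.
For stripe: s+9=b, t+6=z, r+9=a, i+6=o, p+9=y, e+6=k.

bzaoyk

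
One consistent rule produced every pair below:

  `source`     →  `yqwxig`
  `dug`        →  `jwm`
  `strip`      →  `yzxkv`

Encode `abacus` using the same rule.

Two shifts are in play — +2 for a/e/i/o/u, +6 for every other letter.
On abacus: a(vowel)+2=c, b(cons)+6=h, a(vowel)+2=c, c(cons)+6=i, u(vowel)+2=w, s(cons)+6=y.

chciwy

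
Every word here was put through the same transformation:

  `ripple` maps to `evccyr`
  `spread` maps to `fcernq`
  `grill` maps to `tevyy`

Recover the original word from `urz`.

It's a constant shift of +13 (ROT13).
Reversing it on urz: u−13=h, r−13=e, z−13=m.

hem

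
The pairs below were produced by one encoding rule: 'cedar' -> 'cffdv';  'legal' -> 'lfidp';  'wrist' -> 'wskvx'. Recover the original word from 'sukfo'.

In cedar: c→c is +0, e→f is +1, d→f is +2, a→d is +3 — the shift increases by 1 each position. Letter i (0-indexed) is shifted by i+0, so successive shifts are 0, 1, 2, ….
Decoding sukfo: s−0=s, u−1=t, k−2=i, f−3=c, o−4=k.

stick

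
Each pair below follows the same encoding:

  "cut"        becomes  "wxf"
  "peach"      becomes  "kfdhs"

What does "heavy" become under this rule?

bydhk

The output letters match the input read backwards, each shifted +3: cut reversed is tuc. The word is reversed, then every letter is shifted forward by 3.
On heavy: reverse → yvaeh; then shift: y+3=b, v+3=y, a+3=d, e+3=h, h+3=k.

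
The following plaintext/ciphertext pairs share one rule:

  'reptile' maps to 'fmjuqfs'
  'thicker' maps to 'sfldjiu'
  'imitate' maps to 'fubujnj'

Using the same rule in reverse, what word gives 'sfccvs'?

The output letters match the input read backwards, each shifted +1: reptile reversed is elitper. Two steps: reverse the string, then apply a Caesar shift of +1.
Undoing it on sfccvs: shift back: s−1=r, f−1=e, c−1=b, c−1=b, v−1=u, s−1=r → rebbur; then reverse → rubber.

rubber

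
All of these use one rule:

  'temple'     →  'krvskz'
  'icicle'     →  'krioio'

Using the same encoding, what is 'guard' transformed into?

The word is reversed, then every letter is shifted forward by 6.
On guard: reverse → draug; then shift: d+6=j, r+6=x, a+6=g, u+6=a, g+6=m.

jxgam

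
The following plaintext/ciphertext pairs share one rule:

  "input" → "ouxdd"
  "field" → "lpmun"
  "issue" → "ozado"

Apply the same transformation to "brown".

hywfx

The shift increases by 1 at each position, starting from +6: 6, 7, 8, ….
Applying it to brown: b+6=h, r+7=y, o+8=w, w+9=f, n+10=x.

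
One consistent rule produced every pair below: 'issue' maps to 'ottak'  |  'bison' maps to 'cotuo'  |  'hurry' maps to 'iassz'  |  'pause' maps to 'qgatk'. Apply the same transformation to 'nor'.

The shift depends on letter class: consonant s→t is +1, but vowel i→o is +6. The rule splits by letter class: vowels +6, consonants +1.
Applying it to nor: n(cons)+1=o, o(vowel)+6=u, r(cons)+1=s.

ous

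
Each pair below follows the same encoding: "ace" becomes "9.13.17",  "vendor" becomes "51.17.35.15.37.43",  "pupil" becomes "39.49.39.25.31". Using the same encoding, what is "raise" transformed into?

a(#1)→9 and c(#3)→13: differences scale by 2, so n = 2·pos + 7. Each letter becomes 2×(its alphabet position, a=1..z=26) + 7.
Applying it to raise: r=18→43, a=1→9, i=9→25, s=19→45, e=5→17.

43.9.25.45.17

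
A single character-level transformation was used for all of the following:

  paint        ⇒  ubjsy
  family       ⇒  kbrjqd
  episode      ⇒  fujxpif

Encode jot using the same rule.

The shift depends on letter class: consonant p→u is +5, but vowel a→b is +1. The rule splits by letter class: vowels +1, consonants +5.
For jot: j(cons)+5=o, o(vowel)+1=p, t(cons)+5=y.

opy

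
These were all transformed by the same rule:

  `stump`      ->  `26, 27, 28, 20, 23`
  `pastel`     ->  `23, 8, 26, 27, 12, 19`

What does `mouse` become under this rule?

20, 22, 28, 26, 12

s is letter #19 and maps to 26: an offset of 7. Each letter is replaced by its alphabet position (a=1..z=26) + 7.
Applying it to mouse: m=13→20, o=15→22, u=21→28, s=19→26, e=5→12.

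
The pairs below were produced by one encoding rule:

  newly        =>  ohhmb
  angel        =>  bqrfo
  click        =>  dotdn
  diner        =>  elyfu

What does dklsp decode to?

Shifts by position in newly: pos 0: n→o (+1), pos 1: e→h (+3), pos 2: w→h (+11), pos 3: l→m (+1), pos 4: y→b (+3) — repeating every 3. The shifts repeat in a cycle of length 3: positions 0,1,… shift by +1, +3, +11, then the pattern repeats.
Undoing it on dklsp: d−1=c, k−3=h, l−11=a, s−1=r, p−3=m.

charm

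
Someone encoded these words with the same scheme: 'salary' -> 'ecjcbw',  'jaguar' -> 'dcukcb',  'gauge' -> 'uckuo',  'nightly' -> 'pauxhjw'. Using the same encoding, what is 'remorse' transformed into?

bomsbeo

s(18)→e(4) and a(0)→c(2) fit y≡3x+2 (mod 26); the inverse of 3 mod 26 is 9. Treating letters as 0–25, the rule is x ↦ 3x + 2 (mod 26).
Applying it to remorse: r(17)→3·17+2≡1=b; e(4)→3·4+2≡14=o; m(12)→3·12+2≡12=m; o(14)→3·14+2≡18=s; r(17)→3·17+2≡1=b; s(18)→3·18+2≡4=e; e(4)→3·4+2≡14=o (all mod 26).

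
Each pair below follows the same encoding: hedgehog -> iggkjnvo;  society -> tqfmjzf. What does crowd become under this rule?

dtrai

Each letter shifts forward by (position + 1), i.e. 1, 2, 3, … — the shift grows by one for each successive letter.
Applying it to crowd: c+1=d, r+2=t, o+3=r, w+4=a, d+5=i.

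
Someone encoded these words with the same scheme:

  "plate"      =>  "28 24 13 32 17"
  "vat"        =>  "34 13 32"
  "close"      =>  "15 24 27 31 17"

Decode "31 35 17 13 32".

p is letter #16 and maps to 28: an offset of 12. Each letter is replaced by its alphabet position (a=1..z=26) + 12.
Reversing it on 31 35 17 13 32: 31→(31−12)÷1=19=s, 35→(35−12)÷1=23=w, 17→(17−12)÷1=5=e, 13→(13−12)÷1=1=a, 32→(32−12)÷1=20=t.

sweat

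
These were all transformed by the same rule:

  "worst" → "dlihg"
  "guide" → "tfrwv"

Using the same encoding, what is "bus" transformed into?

yfh

Each letter is replaced by its mirror in the alphabet: a↔z, b↔y, c↔x, and so on (the Atbash cipher).
For bus: b↔y, u↔f, s↔h.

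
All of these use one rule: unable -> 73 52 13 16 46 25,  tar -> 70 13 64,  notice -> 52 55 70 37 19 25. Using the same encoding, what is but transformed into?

16 73 70

u(#21)→73 and n(#14)→52: differences scale by 3, so n = 3·pos + 10. The formula is n = 3×(alphabet index, a=1) + 10.
On but: b=2→16, u=21→73, t=20→70.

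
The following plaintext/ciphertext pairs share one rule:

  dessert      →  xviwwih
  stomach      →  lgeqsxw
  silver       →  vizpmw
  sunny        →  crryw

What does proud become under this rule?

The output letters match the input read backwards, each shifted +4: dessert reversed is tressed. Two steps: reverse the string, then apply a Caesar shift of +4.
On proud: reverse → duorp; then shift: d+4=h, u+4=y, o+4=s, r+4=v, p+4=t.

hysvt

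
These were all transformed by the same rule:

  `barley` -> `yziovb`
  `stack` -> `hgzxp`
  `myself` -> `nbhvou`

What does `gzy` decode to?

tab

Each pair mirrors across the alphabet (b↔y, a↔z, r↔i): positions sum to 25. This is the alphabet-reversal cipher (Atbash): a becomes z, b becomes y, etc.
Reversing it on gzy: g↔t, z↔a, y↔b.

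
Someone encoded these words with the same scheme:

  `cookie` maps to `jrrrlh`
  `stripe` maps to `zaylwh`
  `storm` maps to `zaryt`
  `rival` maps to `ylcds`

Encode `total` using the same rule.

arads

Two shifts are in play — +3 for a/e/i/o/u, +7 for every other letter.
Applying it to total: t(cons)+7=a, o(vowel)+3=r, t(cons)+7=a, a(vowel)+3=d, l(cons)+7=s.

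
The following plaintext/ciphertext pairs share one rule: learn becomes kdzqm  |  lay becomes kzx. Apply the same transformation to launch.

kztmbg

Compare letters: l→k is +25, e→d is +25, a→z is +25 — a constant shift. Every letter moves 25 places later in the alphabet, wrapping around z→a.
For launch: l+25=k, a+25=z, u+25=t, n+25=m, c+25=b, h+25=g.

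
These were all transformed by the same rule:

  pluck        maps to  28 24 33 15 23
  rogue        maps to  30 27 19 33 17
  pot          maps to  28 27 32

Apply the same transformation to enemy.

17 26 17 25 37

p is letter #16 and maps to 28: an offset of 12. The number is (letter's place in the alphabet, a=1) + 12.
Applying it to enemy: e=5→17, n=14→26, e=5→17, m=13→25, y=25→37.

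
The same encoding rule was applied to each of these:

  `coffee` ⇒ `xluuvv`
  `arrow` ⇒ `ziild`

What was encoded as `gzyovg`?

tablet

Each pair mirrors across the alphabet (c↔x, o↔l, f↔u): positions sum to 25. Each letter is replaced by its mirror in the alphabet: a↔z, b↔y, c↔x, and so on (the Atbash cipher).
Undoing it on gzyovg: g↔t, z↔a, y↔b, o↔l, v↔e, g↔t.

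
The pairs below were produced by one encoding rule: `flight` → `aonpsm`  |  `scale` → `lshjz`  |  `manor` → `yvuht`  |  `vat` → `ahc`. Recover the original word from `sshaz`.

The output letters match the input read backwards, each shifted +7: flight reversed is thgilf. Two steps: reverse the string, then apply a Caesar shift of +7.
Decoding sshaz: shift back: s−7=l, s−7=l, h−7=a, a−7=t, z−7=s → llats; then reverse → stall.

stall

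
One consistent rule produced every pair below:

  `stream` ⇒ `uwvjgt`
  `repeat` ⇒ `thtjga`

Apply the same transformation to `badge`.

In stream: s→u is +2, t→w is +3, r→v is +4, e→j is +5 — the shift increases by 1 each position. Letter i (0-indexed) is shifted by i+2, so successive shifts are 2, 3, 4, ….
For badge: b+2=d, a+3=d, d+4=h, g+5=l, e+6=k.

ddhlk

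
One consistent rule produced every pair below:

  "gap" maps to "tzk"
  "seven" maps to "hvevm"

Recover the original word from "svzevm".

Letters are reflected about the middle of the alphabet (position → 25−position): Atbash.
Undoing it on svzevm: s↔h, v↔e, z↔a, e↔v, v↔e, m↔n.

heaven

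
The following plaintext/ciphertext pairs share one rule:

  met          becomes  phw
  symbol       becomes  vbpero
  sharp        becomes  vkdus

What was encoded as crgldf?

zodiac

Compare letters: m→p is +3, e→h is +3, t→w is +3 — a constant shift. Every letter moves 3 places later in the alphabet, wrapping around z→a.
Reversing it on crgldf: c−3=z, r−3=o, g−3=d, l−3=i, d−3=a, f−3=c.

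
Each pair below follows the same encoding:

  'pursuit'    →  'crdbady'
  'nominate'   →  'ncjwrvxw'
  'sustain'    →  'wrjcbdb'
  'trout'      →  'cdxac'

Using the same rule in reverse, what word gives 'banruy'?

pliers

The output letters match the input read backwards, each shifted +9: pursuit reversed is tiusrup. Read the word backwards and shift each letter +9.
Decoding banruy: shift back: b−9=s, a−9=r, n−9=e, r−9=i, u−9=l, y−9=p → sreilp; then reverse → pliers.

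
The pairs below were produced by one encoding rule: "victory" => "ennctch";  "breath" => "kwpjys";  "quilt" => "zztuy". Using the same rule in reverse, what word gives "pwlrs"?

grain

A repeating key of period 3 is used — shifts +9, +5, +11 over and over.
Decoding pwlrs: p−9=g, w−5=r, l−11=a, r−9=i, s−5=n.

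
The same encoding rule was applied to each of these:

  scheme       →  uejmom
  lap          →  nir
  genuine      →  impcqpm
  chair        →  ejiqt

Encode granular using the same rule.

itipcnit

The shift depends on letter class: consonant s→u is +2, but vowel e→m is +8. Two shifts are in play — +8 for a/e/i/o/u, +2 for every other letter.
For granular: g(cons)+2=i, r(cons)+2=t, a(vowel)+8=i, n(cons)+2=p, u(vowel)+8=c, l(cons)+2=n, a(vowel)+8=i, r(cons)+2=t.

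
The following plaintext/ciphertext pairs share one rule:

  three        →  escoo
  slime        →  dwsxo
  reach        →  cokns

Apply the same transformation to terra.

eocck

The shift depends on letter class: consonant t→e is +11, but vowel e→o is +10. Vowels shift forward by 10 and consonants shift forward by 11.
For terra: t(cons)+11=e, e(vowel)+10=o, r(cons)+11=c, r(cons)+11=c, a(vowel)+10=k.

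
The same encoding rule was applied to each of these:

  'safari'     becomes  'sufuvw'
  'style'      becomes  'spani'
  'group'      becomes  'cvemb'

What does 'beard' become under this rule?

riuvl

s(18)→s(18) and a(0)→u(20) fit y≡23x+20 (mod 26); the inverse of 23 mod 26 is 17. Treating letters as 0–25, the rule is x ↦ 23x + 20 (mod 26).
On beard: b(1)→23·1+20≡17=r; e(4)→23·4+20≡8=i; a(0)→23·0+20≡20=u; r(17)→23·17+20≡21=v; d(3)→23·3+20≡11=l (all mod 26).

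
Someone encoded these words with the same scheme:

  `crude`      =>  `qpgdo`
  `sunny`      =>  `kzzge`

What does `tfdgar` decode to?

The output letters match the input read backwards, each shifted +12: crude reversed is edurc. The word is reversed, then every letter is shifted forward by 12.
Reversing it on tfdgar: shift back: t−12=h, f−12=t, d−12=r, g−12=u, a−12=o, r−12=f → htruof; then reverse → fourth.

fourth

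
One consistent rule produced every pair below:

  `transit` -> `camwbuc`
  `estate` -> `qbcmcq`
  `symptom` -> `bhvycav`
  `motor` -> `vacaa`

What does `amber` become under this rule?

mvkqa

The rule splits by letter class: vowels +12, consonants +9.
Applying it to amber: a(vowel)+12=m, m(cons)+9=v, b(cons)+9=k, e(vowel)+12=q, r(cons)+9=a.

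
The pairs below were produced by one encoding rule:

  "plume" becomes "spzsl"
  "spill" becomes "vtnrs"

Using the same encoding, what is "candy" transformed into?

fesjf

In plume: p→s is +3, l→p is +4, u→z is +5, m→s is +6 — the shift increases by 1 each position. Each letter shifts forward by (position + 3), i.e. 3, 4, 5, … — the shift grows by one for each successive letter.
On candy: c+3=f, a+4=e, n+5=s, d+6=j, y+7=f.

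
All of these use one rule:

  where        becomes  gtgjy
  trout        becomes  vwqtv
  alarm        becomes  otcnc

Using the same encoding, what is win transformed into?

Two steps: reverse the string, then apply a Caesar shift of +2.
Applying it to win: reverse → niw; then shift: n+2=p, i+2=k, w+2=y.

pky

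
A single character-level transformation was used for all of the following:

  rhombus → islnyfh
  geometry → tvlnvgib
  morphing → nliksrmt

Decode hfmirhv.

sunrise

This is the alphabet-reversal cipher (Atbash): a becomes z, b becomes y, etc.
Undoing it on hfmirhv: h↔s, f↔u, m↔n, i↔r, r↔i, h↔s, v↔e.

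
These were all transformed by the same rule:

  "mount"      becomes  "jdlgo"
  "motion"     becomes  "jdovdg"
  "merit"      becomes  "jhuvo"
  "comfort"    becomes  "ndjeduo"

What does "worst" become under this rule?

m(12)→j(9) and o(14)→d(3) fit y≡23x+19 (mod 26); the inverse of 23 mod 26 is 17. This is an affine cipher: with a=0,…,z=25, each position x becomes (23x+19) mod 26.
On worst: w(22)→23·22+19≡5=f; o(14)→23·14+19≡3=d; r(17)→23·17+19≡20=u; s(18)→23·18+19≡17=r; t(19)→23·19+19≡14=o (all mod 26).

fduro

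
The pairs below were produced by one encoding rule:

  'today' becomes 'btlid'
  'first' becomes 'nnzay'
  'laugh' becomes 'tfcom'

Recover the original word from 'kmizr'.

charm

Shifts by position in today: pos 0: t→b (+8), pos 1: o→t (+5), pos 2: d→l (+8), pos 3: a→i (+8), pos 4: y→d (+5) — repeating every 3. A repeating key of period 3 is used — shifts +8, +5, +8 over and over.
Undoing it on kmizr: k−8=c, m−5=h, i−8=a, z−8=r, r−5=m.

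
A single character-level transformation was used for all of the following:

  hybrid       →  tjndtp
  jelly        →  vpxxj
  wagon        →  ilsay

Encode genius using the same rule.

Shifts by position in hybrid: pos 0: h→t (+12), pos 1: y→j (+11), pos 2: b→n (+12), pos 3: r→d (+12), pos 4: i→t (+11), pos 5: d→p (+12) — repeating every 3. A repeating key of period 3 is used — shifts +12, +11, +12 over and over.
For genius: g+12=s, e+11=p, n+12=z, i+12=u, u+11=f, s+12=e.

spzufe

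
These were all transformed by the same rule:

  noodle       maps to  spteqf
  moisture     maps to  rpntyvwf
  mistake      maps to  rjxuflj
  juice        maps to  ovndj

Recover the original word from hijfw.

cheer

Shifts by position in noodle: pos 0: n→s (+5), pos 1: o→p (+1), pos 2: o→t (+5), pos 3: d→e (+1) — repeating every 2. It's a Vigenère-style cipher with numeric key [5,1]: position i shifts by key[i mod 2].
Reversing it on hijfw: h−5=c, i−1=h, j−5=e, f−1=e, w−5=r.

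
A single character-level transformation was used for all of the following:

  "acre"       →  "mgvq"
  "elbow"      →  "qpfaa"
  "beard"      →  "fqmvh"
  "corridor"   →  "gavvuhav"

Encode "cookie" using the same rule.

gaaouq

The shift depends on letter class: consonant c→g is +4, but vowel a→m is +12. Vowels shift forward by 12 and consonants shift forward by 4.
On cookie: c(cons)+4=g, o(vowel)+12=a, o(vowel)+12=a, k(cons)+4=o, i(vowel)+12=u, e(vowel)+12=q.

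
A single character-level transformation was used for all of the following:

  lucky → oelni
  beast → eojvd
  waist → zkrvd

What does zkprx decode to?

A repeating key of period 3 is used — shifts +3, +10, +9 over and over.
Undoing it on zkprx: z−3=w, k−10=a, p−9=g, r−3=o, x−10=n.

wagon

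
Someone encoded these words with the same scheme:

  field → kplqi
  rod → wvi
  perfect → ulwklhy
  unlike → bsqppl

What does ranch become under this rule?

The shift depends on letter class: consonant f→k is +5, but vowel i→p is +7. Two shifts are in play — +7 for a/e/i/o/u, +5 for every other letter.
For ranch: r(cons)+5=w, a(vowel)+7=h, n(cons)+5=s, c(cons)+5=h, h(cons)+5=m.

whshm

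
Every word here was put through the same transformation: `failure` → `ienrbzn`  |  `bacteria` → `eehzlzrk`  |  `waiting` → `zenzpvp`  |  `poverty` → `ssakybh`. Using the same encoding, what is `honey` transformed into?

In failure: f→i is +3, a→e is +4, i→n is +5, l→r is +6 — the shift increases by 1 each position. Each letter shifts forward by (position + 3), i.e. 3, 4, 5, … — the shift grows by one for each successive letter.
On honey: h+3=k, o+4=s, n+5=s, e+6=k, y+7=f.

ksskf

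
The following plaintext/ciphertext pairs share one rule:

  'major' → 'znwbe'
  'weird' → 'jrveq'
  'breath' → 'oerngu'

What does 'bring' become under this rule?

This is a Caesar cipher with shift 13.
On bring: b+13=o, r+13=e, i+13=v, n+13=a, g+13=t.

oevat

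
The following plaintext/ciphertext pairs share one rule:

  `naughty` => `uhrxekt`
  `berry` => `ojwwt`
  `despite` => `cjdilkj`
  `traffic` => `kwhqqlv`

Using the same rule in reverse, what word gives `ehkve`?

n(13)→u(20) and a(0)→h(7) fit y≡7x+7 (mod 26); the inverse of 7 mod 26 is 15. Each letter's alphabet position (a=0..z=25) is mapped through 7·x+7 mod 26 — an affine cipher.
Reversing it on ehkve: e(4)→15·(4−7)≡7=h; h(7)→15·(7−7)≡0=a; k(10)→15·(10−7)≡19=t; v(21)→15·(21−7)≡2=c; e(4)→15·(4−7)≡7=h (all mod 26).

hatch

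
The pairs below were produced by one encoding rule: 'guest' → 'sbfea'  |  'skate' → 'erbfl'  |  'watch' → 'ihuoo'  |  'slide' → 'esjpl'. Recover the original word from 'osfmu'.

Shifts by position in guest: pos 0: g→s (+12), pos 1: u→b (+7), pos 2: e→f (+1), pos 3: s→e (+12), pos 4: t→a (+7) — repeating every 3. A repeating key of period 3 is used — shifts +12, +7, +1 over and over.
Undoing it on osfmu: o−12=c, s−7=l, f−1=e, m−12=a, u−7=n.

clean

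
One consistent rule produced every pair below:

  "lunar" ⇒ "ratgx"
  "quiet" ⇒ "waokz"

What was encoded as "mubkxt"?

Compare letters: l→r is +6, u→a is +6, n→t is +6 — a constant shift. It's a constant shift of +6 (ROT6).
Undoing it on mubkxt: m−6=g, u−6=o, b−6=v, k−6=e, x−6=r, t−6=n.

govern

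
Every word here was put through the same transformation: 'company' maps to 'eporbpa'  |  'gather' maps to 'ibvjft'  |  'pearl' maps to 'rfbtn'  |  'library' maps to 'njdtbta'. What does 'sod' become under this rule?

upf

The shift depends on letter class: consonant c→e is +2, but vowel o→p is +1. Vowels shift forward by 1 and consonants shift forward by 2.
For sod: s(cons)+2=u, o(vowel)+1=p, d(cons)+2=f.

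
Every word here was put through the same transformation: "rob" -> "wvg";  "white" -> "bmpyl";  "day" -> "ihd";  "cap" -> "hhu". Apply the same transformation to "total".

yvyhq

The shift depends on letter class: consonant r→w is +5, but vowel o→v is +7. Vowels shift forward by 7 and consonants shift forward by 5.
For total: t(cons)+5=y, o(vowel)+7=v, t(cons)+5=y, a(vowel)+7=h, l(cons)+5=q.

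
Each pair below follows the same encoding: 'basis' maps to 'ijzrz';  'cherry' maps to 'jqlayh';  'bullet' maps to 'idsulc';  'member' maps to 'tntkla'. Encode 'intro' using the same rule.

pwaav

Shifts by position in basis: pos 0: b→i (+7), pos 1: a→j (+9), pos 2: s→z (+7), pos 3: i→r (+9) — repeating every 2. A repeating key of period 2 is used — shifts +7, +9 over and over.
For intro: i+7=p, n+9=w, t+7=a, r+9=a, o+7=v.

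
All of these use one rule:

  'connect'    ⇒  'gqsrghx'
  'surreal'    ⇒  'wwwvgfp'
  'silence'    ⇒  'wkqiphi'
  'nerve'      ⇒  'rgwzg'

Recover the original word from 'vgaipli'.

Shifts by position in connect: pos 0: c→g (+4), pos 1: o→q (+2), pos 2: n→s (+5), pos 3: n→r (+4), pos 4: e→g (+2), pos 5: c→h (+5) — repeating every 3. The shifts repeat in a cycle of length 3: positions 0,1,… shift by +4, +2, +5, then the pattern repeats.
Undoing it on vgaipli: v−4=r, g−2=e, a−5=v, i−4=e, p−2=n, l−5=g, i−4=e.

revenge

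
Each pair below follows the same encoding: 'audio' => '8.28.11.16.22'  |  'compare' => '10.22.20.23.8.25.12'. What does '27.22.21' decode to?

a is letter #1 and maps to 8: an offset of 7. Letters become their 1-based position plus 7 (so a→8, b→9, …).
Decoding 27.22.21: 27→(27−7)÷1=20=t, 22→(22−7)÷1=15=o, 21→(21−7)÷1=14=n.

ton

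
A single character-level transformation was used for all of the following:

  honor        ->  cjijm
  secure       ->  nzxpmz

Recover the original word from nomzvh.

Compare letters: h→c is +21, o→j is +21, n→i is +21 — a constant shift. It's a constant shift of +21 (ROT21).
Undoing it on nomzvh: n−21=s, o−21=t, m−21=r, z−21=e, v−21=a, h−21=m.

stream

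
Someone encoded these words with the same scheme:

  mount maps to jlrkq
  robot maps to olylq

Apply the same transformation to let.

ibq

Compare letters: m→j is +23, o→l is +23, u→r is +23 — a constant shift. Every letter moves 23 places later in the alphabet, wrapping around z→a.
On let: l+23=i, e+23=b, t+23=q.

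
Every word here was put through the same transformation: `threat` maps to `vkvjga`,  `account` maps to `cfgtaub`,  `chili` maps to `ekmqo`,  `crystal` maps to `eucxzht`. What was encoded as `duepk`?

brake

In threat: t→v is +2, h→k is +3, r→v is +4, e→j is +5 — the shift increases by 1 each position. Each letter shifts forward by (position + 2), i.e. 2, 3, 4, … — the shift grows by one for each successive letter.
Undoing it on duepk: d−2=b, u−3=r, e−4=a, p−5=k, k−6=e.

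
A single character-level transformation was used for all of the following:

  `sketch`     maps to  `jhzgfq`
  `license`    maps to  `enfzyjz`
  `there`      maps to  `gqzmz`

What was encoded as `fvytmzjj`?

congress

s(18)→j(9) and k(10)→h(7) fit y≡23x+11 (mod 26); the inverse of 23 mod 26 is 17. This is an affine cipher: with a=0,…,z=25, each position x becomes (23x+11) mod 26.
Undoing it on fvytmzjj: f(5)→17·(5−11)≡2=c; v(21)→17·(21−11)≡14=o; y(24)→17·(24−11)≡13=n; t(19)→17·(19−11)≡6=g; m(12)→17·(12−11)≡17=r; z(25)→17·(25−11)≡4=e; j(9)→17·(9−11)≡18=s; j(9)→17·(9−11)≡18=s (all mod 26).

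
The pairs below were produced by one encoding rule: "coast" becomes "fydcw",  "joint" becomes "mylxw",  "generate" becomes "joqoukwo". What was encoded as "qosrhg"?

Shifts by position in coast: pos 0: c→f (+3), pos 1: o→y (+10), pos 2: a→d (+3), pos 3: s→c (+10) — repeating every 2. It's a Vigenère-style cipher with numeric key [3,10]: position i shifts by key[i mod 2].
Decoding qosrhg: q−3=n, o−10=e, s−3=p, r−10=h, h−3=e, g−10=w.

nephew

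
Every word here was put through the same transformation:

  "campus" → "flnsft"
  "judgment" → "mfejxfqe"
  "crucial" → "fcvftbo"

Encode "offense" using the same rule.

Shifts by position in campus: pos 0: c→f (+3), pos 1: a→l (+11), pos 2: m→n (+1), pos 3: p→s (+3), pos 4: u→f (+11), pos 5: s→t (+1) — repeating every 3. A repeating key of period 3 is used — shifts +3, +11, +1 over and over.
For offense: o+3=r, f+11=q, f+1=g, e+3=h, n+11=y, s+1=t, e+3=h.

rqghyth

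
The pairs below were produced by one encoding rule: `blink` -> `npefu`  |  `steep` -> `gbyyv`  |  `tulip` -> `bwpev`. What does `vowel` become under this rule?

ramyp

Each letter's alphabet position (a=0..z=25) is mapped through 21·x+18 mod 26 — an affine cipher.
For vowel: v(21)→21·21+18≡17=r; o(14)→21·14+18≡0=a; w(22)→21·22+18≡12=m; e(4)→21·4+18≡24=y; l(11)→21·11+18≡15=p (all mod 26).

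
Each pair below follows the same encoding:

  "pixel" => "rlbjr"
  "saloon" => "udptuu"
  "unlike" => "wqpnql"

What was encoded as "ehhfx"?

cedar

Letter i (0-indexed) is shifted by i+2, so successive shifts are 2, 3, 4, ….
Reversing it on ehhfx: e−2=c, h−3=e, h−4=d, f−5=a, x−6=r.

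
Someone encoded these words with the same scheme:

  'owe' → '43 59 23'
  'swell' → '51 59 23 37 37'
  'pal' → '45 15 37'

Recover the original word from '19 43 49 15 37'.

coral

Each letter becomes 2×(its alphabet position, a=1..z=26) + 13.
Reversing it on 19 43 49 15 37: 19→(19−13)÷2=3=c, 43→(43−13)÷2=15=o, 49→(49−13)÷2=18=r, 15→(15−13)÷2=1=a, 37→(37−13)÷2=12=l.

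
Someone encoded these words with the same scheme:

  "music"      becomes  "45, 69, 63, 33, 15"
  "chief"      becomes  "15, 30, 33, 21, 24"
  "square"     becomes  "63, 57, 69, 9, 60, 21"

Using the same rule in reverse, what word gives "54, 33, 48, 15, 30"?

pinch

m(#13)→45 and u(#21)→69: differences scale by 3, so n = 3·pos + 6. With a=1..z=26, the number is 3·pos + 6.
Decoding 54, 33, 48, 15, 30: 54→(54−6)÷3=16=p, 33→(33−6)÷3=9=i, 48→(48−6)÷3=14=n, 15→(15−6)÷3=3=c, 30→(30−6)÷3=8=h.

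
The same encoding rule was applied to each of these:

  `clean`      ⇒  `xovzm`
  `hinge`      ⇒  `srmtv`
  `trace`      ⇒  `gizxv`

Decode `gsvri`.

their

Each pair mirrors across the alphabet (c↔x, l↔o, e↔v): positions sum to 25. This is the alphabet-reversal cipher (Atbash): a becomes z, b becomes y, etc.
Undoing it on gsvri: g↔t, s↔h, v↔e, r↔i, i↔r.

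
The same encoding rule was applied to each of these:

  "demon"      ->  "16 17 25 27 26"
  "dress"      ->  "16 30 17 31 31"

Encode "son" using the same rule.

d is letter #4 and maps to 16: an offset of 12. The number is (letter's place in the alphabet, a=1) + 12.
Applying it to son: s=19→31, o=15→27, n=14→26.

31 27 26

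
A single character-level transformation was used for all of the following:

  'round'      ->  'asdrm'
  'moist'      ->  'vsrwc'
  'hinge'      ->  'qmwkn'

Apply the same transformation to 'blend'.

It's a Vigenère-style cipher with numeric key [9,4]: position i shifts by key[i mod 2].
On blend: b+9=k, l+4=p, e+9=n, n+4=r, d+9=m.

kpnrm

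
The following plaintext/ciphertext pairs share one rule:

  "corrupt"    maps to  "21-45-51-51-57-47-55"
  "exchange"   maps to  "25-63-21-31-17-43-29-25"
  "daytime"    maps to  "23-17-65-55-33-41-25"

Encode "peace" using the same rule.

47-25-17-21-25

c(#3)→21 and o(#15)→45: differences scale by 2, so n = 2·pos + 15. The formula is n = 2×(alphabet index, a=1) + 15.
On peace: p=16→47, e=5→25, a=1→17, c=3→21, e=5→25.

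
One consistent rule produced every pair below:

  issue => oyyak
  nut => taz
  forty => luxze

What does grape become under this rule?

mxgvk

Compare letters: i→o is +6, s→y is +6, s→y is +6 — a constant shift. It's a constant shift of +6 (ROT6).
For grape: g+6=m, r+6=x, a+6=g, p+6=v, e+6=k.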